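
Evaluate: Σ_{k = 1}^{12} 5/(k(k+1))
Partial fractions: 5/(k(k + 1))=5/k - 5/(k + 1)
Telescoping sum: 5(1 - 1/13)=5·12/13

Answer: 60/13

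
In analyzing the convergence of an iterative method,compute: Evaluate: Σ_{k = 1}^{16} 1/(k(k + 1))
Partial fractions: 1/(k(k + 1)) = 1/k - 1/(k + 1)
Telescoping sum: 1(1 - 1/17) = 1·16/17

Answer: 16/17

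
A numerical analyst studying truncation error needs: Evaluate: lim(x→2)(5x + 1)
Polynomial is continuous, so substitute x=2:
5·2+1=11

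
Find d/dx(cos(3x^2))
Chain rule: d/dx[cos(u)] = -sin(u)·u' where u = 3x^2
u' = 6x

Answer: -6x·sin(3x^2)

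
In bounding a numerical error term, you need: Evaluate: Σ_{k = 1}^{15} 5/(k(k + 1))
Partial fractions: 5/(k(k + 1)) = 5/k - 5/(k + 1)
Telescoping sum: 5(1 - 1/16) = 5·15/16

Answer: 75/16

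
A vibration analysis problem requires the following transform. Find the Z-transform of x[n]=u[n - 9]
Using the time-shift property: Z{u[n-9]} = z^(-9)*z/(z-1)
= z^(-8)/(z-1)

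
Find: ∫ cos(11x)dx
Using substitution u = 11x: ∫ cos(u) du/11 = sin(u)/11 + C

Answer: (1/11)sin(11x) + C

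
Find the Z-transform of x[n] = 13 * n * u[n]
Z{n*u[n]}=z/(z-1)^2
By linearity: Z{13*n*u[n]}=13z/(z-1)^2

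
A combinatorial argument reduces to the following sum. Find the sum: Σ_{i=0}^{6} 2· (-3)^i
Geometric series: S = a(1 - r^n)/(1 - r)
a = 2, r = -3, n = 7
S = 2(1+2187)/4 = 1094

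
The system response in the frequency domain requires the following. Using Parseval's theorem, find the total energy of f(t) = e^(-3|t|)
Parseval's theorem: E=integral |f(t)|^2 dt=(1/2pi) integral |F(omega)|^2 domega
E=integral_{-inf}^{inf} e^(-6|t|) dt=2*integral_0^inf e^(-6t) dt=2/(2*3)=1/3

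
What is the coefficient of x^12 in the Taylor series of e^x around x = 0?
Taylor series of e^x=Σ x^n/n!
Coefficient of x^12=1/12!=1/479001600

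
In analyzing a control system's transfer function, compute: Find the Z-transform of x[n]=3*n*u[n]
Z{n * u[n]}=z/(z-1)^2
By linearity: Z{3 * n * u[n]}=3z/(z-1)^2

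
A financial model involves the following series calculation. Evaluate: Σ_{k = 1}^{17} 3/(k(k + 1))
Partial fractions: 3/(k(k+1))=3/k - 3/(k+1)
Telescoping sum: 3(1-1/18)=3·17/18

Answer: 17/6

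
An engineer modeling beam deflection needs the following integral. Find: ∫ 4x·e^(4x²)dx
Let u = 4x², du = 8x dx
∫ (1/2)e^u du = e^u/2+C

Answer: e^(4x²)/2+C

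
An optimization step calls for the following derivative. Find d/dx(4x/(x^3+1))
Quotient rule: (f/g)'=(f'g - fg')/g²
f=4x, f'=4
g=x^3+1, g'=3x^2

Answer: (4·(x^3+1)-12x^3)/(x^3+1)²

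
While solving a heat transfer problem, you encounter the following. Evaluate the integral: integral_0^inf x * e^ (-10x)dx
This is a Gamma integral. Substitute u = 10x (du = 10 dx):
integral_0^inf x*e^(-10x) dx = (1/10^2) integral_0^inf u^1*e^(-u) du
= Gamma(2)/10^2 = 1!/10^2 = 1/100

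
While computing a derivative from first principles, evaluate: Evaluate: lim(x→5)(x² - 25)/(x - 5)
Factor: (x² - 25)=(x-5)(x+5)
Cancel (x-5): lim(x→5) (x+5)=10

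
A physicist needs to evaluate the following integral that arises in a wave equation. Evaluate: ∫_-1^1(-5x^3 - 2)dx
Step 1: Find antiderivative F(x) = (-5/4)x^4-2x
Step 2: F(1) - F(-1) = -13/4 - (3/4) = -4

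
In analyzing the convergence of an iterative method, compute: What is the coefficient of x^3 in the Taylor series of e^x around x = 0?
Taylor series of e^x=Σ x^n/n!
Coefficient of x^3=1/3!=1/6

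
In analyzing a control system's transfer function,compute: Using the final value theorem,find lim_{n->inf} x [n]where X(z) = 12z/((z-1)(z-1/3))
Final value theorem: lim x[n]=lim_{z->1} (z-1) * X(z)
(z-1) * X(z)=12z/(z-1/3)
As z->1: 12/(1-1/3)=12/(2/3)=18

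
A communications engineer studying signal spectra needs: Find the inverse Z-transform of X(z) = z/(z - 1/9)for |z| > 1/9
Standard pair: z/(z-a) <-> a^n * u[n] for causal signals
With a = 1/9: x[n] = (1/9)^n * u[n]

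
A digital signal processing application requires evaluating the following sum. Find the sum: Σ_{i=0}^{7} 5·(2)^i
Geometric series: S=a(1 - r^n)/(1 - r)
a=5, r=2, n=8
S=5(1 - 256)/-1=1275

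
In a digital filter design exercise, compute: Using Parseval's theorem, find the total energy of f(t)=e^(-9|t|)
Parseval's theorem: E=integral |f(t)|^2 dt=(1/2pi) integral |F(omega)|^2 domega
E=integral_{-inf}^{inf} e^(-18|t|) dt=2 * integral_0^inf e^(-18t) dt=2/(2 * 9)=1/9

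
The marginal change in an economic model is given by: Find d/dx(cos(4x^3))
Chain rule: d/dx[cos(u)]=-sin(u)·u' where u=4x^3
u'=12x^2

Answer: -12x^2·sin(4x^3)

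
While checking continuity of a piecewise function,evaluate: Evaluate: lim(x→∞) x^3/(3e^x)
Apply L'Hôpital 3 times (∞/∞ each time):
Eventually get 3!/(3e^x) → 0

Answer: 0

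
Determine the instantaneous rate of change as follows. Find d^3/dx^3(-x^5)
Apply power rule 3 times:
d^1: -5x^4
d^2: -20x^3
d^3: -60x^2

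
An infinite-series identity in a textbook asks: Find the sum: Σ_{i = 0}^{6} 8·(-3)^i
Geometric series: S = a(1 - r^n)/(1 - r)
a = 8, r = -3, n = 7
S = 8(1 + 2187)/4 = 4376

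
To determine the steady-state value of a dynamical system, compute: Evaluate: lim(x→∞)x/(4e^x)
Apply L'Hôpital 1 times (∞/∞ each time):
Eventually get 1!/(4e^x) → 0

Answer: 0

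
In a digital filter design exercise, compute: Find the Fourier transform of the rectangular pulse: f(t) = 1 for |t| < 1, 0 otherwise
F(omega) = integral from -1 to 1 of e^(-j * omega * t) dt
= 2 * sin(1 * omega)/omega = 2 * sinc(1 * omega/pi)

Answer: 2 * sin(1 * omega)/omega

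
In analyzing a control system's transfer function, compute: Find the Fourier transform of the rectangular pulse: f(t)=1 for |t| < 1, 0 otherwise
F(omega)=integral from -1 to 1 of e^(-j*omega*t) dt
=2*sin(1*omega)/omega=2*sinc(1*omega/pi)

Answer: 2*sin(1*omega)/omega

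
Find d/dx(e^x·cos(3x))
Product rule: (fg)'=f'g+fg'
f=e^x, f'=e^x
g=cos(3x), g'=-3·sin(3x)

Answer: e^x·cos(3x)-3·e^x·sin(3x)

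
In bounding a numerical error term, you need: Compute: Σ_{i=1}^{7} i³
Using formula: Σ i^3=[n(n+1)/2]²=[7·8/2]²=784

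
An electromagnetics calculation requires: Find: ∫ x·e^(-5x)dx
Integration by parts: u=x, dv=e^(-5x) dx
du=dx, v=e^(-5x)/(-5)
=x·e^(-5x)/(-5) - ∫ e^(-5x)/(-5) dx
=x·e^(-5x)/(-5) - e^(-5x)/25 + C

Answer: e^(-5x)(x/(-5) - 1/25) + C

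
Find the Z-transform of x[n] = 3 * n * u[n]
Z{n*u[n]} = z/(z-1)^2
By linearity: Z{3*n*u[n]} = 3z/(z-1)^2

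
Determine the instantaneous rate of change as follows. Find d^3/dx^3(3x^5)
Apply power rule 3 times:
d^1: 15x^4
d^2: 60x^3
d^3: 180x^2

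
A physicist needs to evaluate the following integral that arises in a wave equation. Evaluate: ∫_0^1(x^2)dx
Step 1: Find antiderivative F(x) = (1/3)x^3
Step 2: F(1) - F(0) = 1/3 - (0) = 1/3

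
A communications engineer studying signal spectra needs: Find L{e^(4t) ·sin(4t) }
First shifting: L{e^(at)f(t)} = F(s-a)
L{sin(4t)} = 4/(s²+16)
Shift: 4/((s-4)²+16)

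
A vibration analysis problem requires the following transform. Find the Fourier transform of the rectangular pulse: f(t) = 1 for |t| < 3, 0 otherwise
F(omega) = integral from -3 to 3 of e^(-j*omega*t) dt
= 2*sin(3*omega)/omega = 6*sinc(3*omega/pi)

Answer: 2*sin(3*omega)/omega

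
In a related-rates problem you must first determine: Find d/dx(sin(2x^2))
Chain rule: d/dx[sin(u)]=cos(u)·u' where u=2x^2
u'=4x

Answer: 4x·cos(2x^2)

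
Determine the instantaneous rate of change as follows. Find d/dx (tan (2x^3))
Chain rule: d/dx[tan(u)]=sec²(u)·u' where u=2x^3
u'=6x^2

Answer: 6x^2·sec²(2x^3)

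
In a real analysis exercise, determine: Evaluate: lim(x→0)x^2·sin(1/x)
Squeeze theorem: -|x^2| ≤ x^2·sin(1/x) ≤ |x^2|
Since x^2 → 0 as x → 0, by squeeze theorem the limit is 0

Answer: 0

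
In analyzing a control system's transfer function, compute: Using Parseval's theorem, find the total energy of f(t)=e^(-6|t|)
Parseval's theorem: E=integral |f(t)|^2 dt=(1/2pi) integral |F(omega)|^2 domega
E=integral_{-inf}^{inf} e^(-12|t|) dt=2*integral_0^inf e^(-12t) dt=2/(2*6)=1/6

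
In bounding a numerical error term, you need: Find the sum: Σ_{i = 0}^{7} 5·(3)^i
Geometric series: S = a(1 - r^n)/(1 - r)
a = 5, r = 3, n = 8
S = 5(1 - 6561)/-2 = 16400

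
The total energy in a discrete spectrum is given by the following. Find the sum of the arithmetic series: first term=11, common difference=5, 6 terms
Last term: a_n = 11 + (6 - 1)·5 = 36
Sum = n(a_1 + a_n)/2 = 6(11 + 36)/2 = 141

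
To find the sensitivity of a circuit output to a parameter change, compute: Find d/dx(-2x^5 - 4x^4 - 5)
Power rule: d/dx(ax^n) = n·a·x^(n-1)
Term by term: -10·x^4 - 16·x^3

Answer: -10x^4 - 16x^3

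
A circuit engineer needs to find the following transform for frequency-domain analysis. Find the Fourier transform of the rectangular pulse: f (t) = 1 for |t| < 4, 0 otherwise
F(omega) = integral from -4 to 4 of e^(-j * omega * t) dt
= 2 * sin(4 * omega)/omega = 8 * sinc(4 * omega/pi)

Answer: 2 * sin(4 * omega)/omega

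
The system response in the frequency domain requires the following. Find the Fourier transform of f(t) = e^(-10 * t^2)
The Fourier transform of a Gaussian e^(-a*t^2) is sqrt(pi/a)*e^(-omega^2/(4a)).
With a=10: F(omega)=sqrt(pi/10)*e^(-omega^2/40)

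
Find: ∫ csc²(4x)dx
Since d/dx[-cot(4x)] = 4csc²(4x), integral = -cot(4x)/4+C

Answer: (-1/4)cot(4x)+C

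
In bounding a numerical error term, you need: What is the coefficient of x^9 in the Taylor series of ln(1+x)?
ln(1+x)=Σ (-1)^(n+1) x^n/n
Coefficient of x^9=(-1)^10/9=1/9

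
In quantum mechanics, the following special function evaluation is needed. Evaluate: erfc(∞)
erfc(x)=1 - erf(x); erfc(∞)=1 - erf(∞)=1 - 1=0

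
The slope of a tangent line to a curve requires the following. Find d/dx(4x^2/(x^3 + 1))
Quotient rule: (f/g)' = (f'g - fg')/g²
f = 4x^2, f' = 8x
g = x^3+1, g' = 3x^2

Answer: (8x·(x^3+1)-12x^4)/(x^3+1)²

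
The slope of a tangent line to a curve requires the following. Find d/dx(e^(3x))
Chain rule: d/dx[e^u] = e^u · u' where u = 3x
u' = 3

Answer: 3·e^(3x)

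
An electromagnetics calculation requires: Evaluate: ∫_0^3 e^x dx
Antiderivative: e^x
Evaluate: (e^3-1)

Answer: e^3-1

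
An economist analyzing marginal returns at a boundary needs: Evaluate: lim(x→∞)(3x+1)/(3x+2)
Divide numerator and denominator by x:
lim (3+1/x)/(3+2/x) = 1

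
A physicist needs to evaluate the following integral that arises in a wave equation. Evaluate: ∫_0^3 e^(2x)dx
Antiderivative: (1/2)e^(2x)
Evaluate: (1/2)(e^6 - 1)

Answer: (e^6 - 1)/2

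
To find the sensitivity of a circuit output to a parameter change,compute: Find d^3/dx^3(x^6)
Apply power rule 3 times:
d^1: 6x^5
d^2: 30x^4
d^3: 120x^3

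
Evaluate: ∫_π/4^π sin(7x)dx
Antiderivative: -cos(7x)/7
Evaluate at bounds: [-cos(7·π)/7] - [-cos(7·π/4)/7]
=(-(-1) + (√2/2))/7=1/7 + √2/14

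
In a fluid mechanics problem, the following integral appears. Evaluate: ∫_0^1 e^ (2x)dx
Antiderivative: (1/2)e^(2x)
Evaluate: (1/2)(e^2 - 1)

Answer: (e^2 - 1)/2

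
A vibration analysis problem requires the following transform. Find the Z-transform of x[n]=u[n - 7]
Using the time-shift property: Z{u[n-7]} = z^(-7) * z/(z-1)
= z^(-6)/(z-1)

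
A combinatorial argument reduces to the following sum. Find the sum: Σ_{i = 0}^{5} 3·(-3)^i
Geometric series: S = a(1 - r^n)/(1 - r)
a = 3, r = -3, n = 6
S = 3(1-729)/4 = -546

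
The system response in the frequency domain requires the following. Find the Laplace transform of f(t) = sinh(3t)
L{sinh(at)}=a/(s²-a²)
L{sinh(3t)}=3/(s²-9)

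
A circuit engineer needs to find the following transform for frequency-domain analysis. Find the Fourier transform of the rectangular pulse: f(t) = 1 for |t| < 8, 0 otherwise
F(omega) = integral from -8 to 8 of e^(-j*omega*t) dt
= 2*sin(8*omega)/omega = 16*sinc(8*omega/pi)

Answer: 2*sin(8*omega)/omega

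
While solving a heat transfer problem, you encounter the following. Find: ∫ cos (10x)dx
Using substitution u = 10x: ∫ cos(u) du/10 = sin(u)/10 + C

Answer: (1/10)sin(10x) + C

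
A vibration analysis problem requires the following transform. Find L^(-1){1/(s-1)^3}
L^(-1){1/(s-a)^n}=t^(n-1)·e^(at)/(n-1)!
Here a=1, n=3: t^2·e^(t)/2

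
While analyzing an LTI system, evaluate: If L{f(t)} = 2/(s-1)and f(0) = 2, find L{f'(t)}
L{f'(t)} = s·F(s) - f(0) = 2s/(s-1)-2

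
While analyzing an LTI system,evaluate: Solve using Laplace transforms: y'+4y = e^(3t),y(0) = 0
Take L: sY - 0+4Y = 1/(s-3)
Y(s+4) = 1/(s-3)+0
Y = 1/((s-3)(s+4))+0/(s+4)
Partial fractions: 1/((s-3)(s+4)) = (1/7)/(s-3) - (1/7)/(s+4)
So Y = (1/7)/(s-3) - (1/7)/(s+4)
Inverse Laplace transform (L^(-1){1/(s-3)} = e^(3t), L^(-1){1/(s+4)} = e^(-4t)):

Answer: y(t) = (1/7)·e^(3t) - (1/7)·e^(-4t)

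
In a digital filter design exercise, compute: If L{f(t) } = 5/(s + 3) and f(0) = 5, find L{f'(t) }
L{f'(t)}=s·F(s) - f(0)=5s/(s + 3) - 5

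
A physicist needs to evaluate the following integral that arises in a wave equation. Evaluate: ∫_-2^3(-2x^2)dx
Step 1: Find antiderivative F(x)=(-2/3)x^3
Step 2: F(3) - F(-2)=-18 - (16/3)=-70/3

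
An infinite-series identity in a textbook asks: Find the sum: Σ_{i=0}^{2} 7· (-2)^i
Geometric series: S=a(1 - r^n)/(1 - r)
a=7, r=-2, n=3
S=7(1+8)/3=21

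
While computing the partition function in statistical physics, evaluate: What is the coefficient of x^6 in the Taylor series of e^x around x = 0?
Taylor series of e^x=Σ x^n/n!
Coefficient of x^6=1/6!=1/720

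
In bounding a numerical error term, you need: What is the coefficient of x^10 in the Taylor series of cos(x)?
cos(x)=Σ (-1)^k x^(2k)/(2k)!
For x^10: (-1)^5/10!=-1/3628800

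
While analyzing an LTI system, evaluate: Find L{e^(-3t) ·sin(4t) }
First shifting: L{e^(at)f(t)} = F(s-a)
L{sin(4t)} = 4/(s² + 16)
Shift: 4/((s + 3)² + 16)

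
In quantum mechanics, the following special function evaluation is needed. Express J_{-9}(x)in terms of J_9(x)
For integer n: J_{-n}(x) = (-1)^n J_n(x)
With n = 9: J_{-9}(x) = (-1)^9 J_9(x) = -J_9(x)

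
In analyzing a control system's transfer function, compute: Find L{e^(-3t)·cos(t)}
First shifting: L{e^(at)f(t)}=F(s-a)
L{cos(t)}=s/(s² + 1)
Shift: (s + 3)/((s + 3)² + 1)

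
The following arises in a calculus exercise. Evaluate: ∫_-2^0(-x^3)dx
Step 1: Find antiderivative F(x) = (-1/4)x^4
Step 2: F(0) - F(-2) = 0 - (-4) = 4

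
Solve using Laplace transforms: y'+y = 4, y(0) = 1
Take L of both sides: sY(s)-1+Y(s)=4/s
Y(s)(s+1)=4/s+1
Y(s)=4/(s(s+1))+1/(s+1)
Partial fractions: 4/(s(s+1))=4/s - 4/(s+1)
So Y(s)=4/s - 3/(s+1)
Inverse transform (L^(-1){1/s}=1, L^(-1){1/(s+1)}=e^(-t)):

Answer: y(t)=4-3·e^(-t)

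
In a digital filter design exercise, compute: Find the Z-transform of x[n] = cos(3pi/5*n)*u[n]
Z{cos(w0 * n) * u[n]}=z(z - cos(w0))/(z^2 - 2z * cos(w0) + 1)
With w0=3pi/5: X(z)=z(z - cos(3pi/5))/(z^2 - 2z * cos(3pi/5) + 1)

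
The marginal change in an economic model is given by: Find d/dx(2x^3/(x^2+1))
Quotient rule: (f/g)' = (f'g - fg')/g²
f = 2x^3, f' = 6x^2
g = x^2 + 1, g' = 2x

Answer: (6x^2·(x^2 + 1) - 4x^4)/(x^2 + 1)²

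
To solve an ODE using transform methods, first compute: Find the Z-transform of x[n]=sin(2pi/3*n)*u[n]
Z{sin(w0*n)*u[n]}=z*sin(w0)/(z^2 - 2z*cos(w0) + 1)
With w0=2pi/3: X(z)=z*sin(2pi/3)/(z^2 - 2z*cos(2pi/3) + 1)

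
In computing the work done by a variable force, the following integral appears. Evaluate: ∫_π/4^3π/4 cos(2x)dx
Antiderivative: sin(2x)/2
Evaluate at bounds: [sin(2·3π/4)/2] - [sin(2·π/4)/2]
= ((-1) - (1))/2 = -1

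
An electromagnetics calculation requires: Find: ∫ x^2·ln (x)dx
By parts: u=ln(x), dv=x^2 dx
du=1/x dx, v=x^3/3
=x^3·ln(x)/3 - ∫ x^2/3 dx
=x^3·ln(x)/3 - x^3/9 + C

Answer: x^3(ln(x)/3 - 1/9) + C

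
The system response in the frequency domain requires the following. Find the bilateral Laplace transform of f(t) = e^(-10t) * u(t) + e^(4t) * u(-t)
For e^(-10t)*u(t): L = 1/(s+10), Re(s) > -10
For e^(4t)*u(-t): L = -1/(s-4), Re(s) < 4
Combined: F(s) = 1/(s+10)-1/(s-4), -10 < Re(s) < 4

Answer: 1/(s+10)-1/(s-4), ROC: -10 < Re(s) < 4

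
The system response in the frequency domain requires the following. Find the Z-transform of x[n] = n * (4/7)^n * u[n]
Using the property Z{n * a^n * u[n]} = az/(z-a)^2
With a = 4/7: X(z) = (4/7)z/(z - 4/7)^2, |z| > 4/7

Answer: (4/7)z/(z - 4/7)^2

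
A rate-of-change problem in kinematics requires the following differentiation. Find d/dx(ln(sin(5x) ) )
Chain rule: d/dx[ln(u)]=u'/u where u=sin(5x)
u'=5cos(5x)

Answer: (5cos(5x))/(sin(5x))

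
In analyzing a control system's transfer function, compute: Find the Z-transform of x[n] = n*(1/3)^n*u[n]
Using the property Z{n*a^n*u[n]} = az/(z-a)^2
With a = 1/3: X(z) = (1/3)z/(z - 1/3)^2, |z| > 1/3

Answer: (1/3)z/(z - 1/3)^2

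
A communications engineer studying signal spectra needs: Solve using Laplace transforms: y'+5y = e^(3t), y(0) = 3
Take L: sY - 3+5Y = 1/(s-3)
Y(s+5) = 1/(s-3)+3
Y = 1/((s-3)(s+5))+3/(s+5)
Partial fractions: 1/((s-3)(s+5)) = (1/8)/(s-3) - (1/8)/(s+5)
So Y = (1/8)/(s-3)+(23/8)/(s+5)
Inverse Laplace transform (L^(-1){1/(s-3)} = e^(3t), L^(-1){1/(s+5)} = e^(-5t)):

Answer: y(t) = (1/8)·e^(3t)+(23/8)·e^(-5t)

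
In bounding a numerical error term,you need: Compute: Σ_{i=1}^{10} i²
Using formula: Σ i^2=n(n + 1)(2n + 1)/6=10·11·21/6=385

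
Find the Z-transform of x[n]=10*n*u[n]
Z{n*u[n]} = z/(z-1)^2
By linearity: Z{10*n*u[n]} = 10z/(z-1)^2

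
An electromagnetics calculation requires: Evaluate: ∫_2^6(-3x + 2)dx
Step 1: Find antiderivative F(x)=(-3/2)x^2 + 2x
Step 2: F(6) - F(2)=-42 - (-2)=-40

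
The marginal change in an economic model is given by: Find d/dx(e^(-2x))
Chain rule: d/dx[e^u] = e^u · u' where u = -2x
u' = -2

Answer: -2·e^(-2x)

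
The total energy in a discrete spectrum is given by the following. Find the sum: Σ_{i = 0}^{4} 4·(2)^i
Geometric series: S=a(1 - r^n)/(1 - r)
a=4, r=2, n=5
S=4(1 - 32)/-1=124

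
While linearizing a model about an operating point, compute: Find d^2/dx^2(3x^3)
Apply power rule 2 times:
d^1: 9x^2
d^2: 18x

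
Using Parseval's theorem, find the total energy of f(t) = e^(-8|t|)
Parseval's theorem: E = integral |f(t)|^2 dt = (1/2pi) integral |F(omega)|^2 domega
E = integral_{-inf}^{inf} e^(-16|t|) dt = 2*integral_0^inf e^(-16t) dt = 2/(2*8) = 1/8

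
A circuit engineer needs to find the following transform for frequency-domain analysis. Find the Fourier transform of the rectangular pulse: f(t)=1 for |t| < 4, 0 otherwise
F(omega)=integral from -4 to 4 of e^(-j*omega*t) dt
=2*sin(4*omega)/omega=8*sinc(4*omega/pi)

Answer: 2*sin(4*omega)/omega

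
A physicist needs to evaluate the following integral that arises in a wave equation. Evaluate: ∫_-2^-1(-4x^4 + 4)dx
Step 1: Find antiderivative F(x) = (-4/5)x^5+4x
Step 2: F(-1) - F(-2) = -16/5 - (88/5) = -104/5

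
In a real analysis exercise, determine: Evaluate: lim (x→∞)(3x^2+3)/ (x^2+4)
Divide numerator and denominator by x^2:
lim (3 + 3/x^2)/(1 + 4/x^2)=3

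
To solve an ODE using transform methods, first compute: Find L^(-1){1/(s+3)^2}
L^(-1){1/(s-a)^n} = t^(n-1)·e^(at)/(n-1)!
Here a = -3, n = 2: t^1·e^(-3t)/1

Answer: t·e^(-3t)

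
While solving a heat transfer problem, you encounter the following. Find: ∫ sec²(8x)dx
Since d/dx[tan(8x)] = 8sec²(8x), integral = tan(8x)/8 + C

Answer: (1/8)tan(8x) + C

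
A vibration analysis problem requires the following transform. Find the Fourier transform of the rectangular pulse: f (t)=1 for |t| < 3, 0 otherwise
F(omega)=integral from -3 to 3 of e^(-j * omega * t) dt
=2 * sin(3 * omega)/omega=6 * sinc(3 * omega/pi)

Answer: 2 * sin(3 * omega)/omega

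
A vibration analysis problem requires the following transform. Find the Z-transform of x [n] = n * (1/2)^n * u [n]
Using the property Z{n * a^n * u[n]}=az/(z-a)^2
With a=1/2: X(z)=(1/2)z/(z - 1/2)^2, |z| > 1/2

Answer: (1/2)z/(z - 1/2)^2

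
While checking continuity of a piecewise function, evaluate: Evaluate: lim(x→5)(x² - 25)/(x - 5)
Factor: (x² - 25)=(x-5)(x+5)
Cancel (x-5): lim(x→5) (x+5)=10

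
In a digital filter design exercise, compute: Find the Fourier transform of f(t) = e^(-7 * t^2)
The Fourier transform of a Gaussian e^(-a * t^2) is sqrt(pi/a) * e^(-omega^2/(4a)).
With a = 7: F(omega) = sqrt(pi/7) * e^(-omega^2/28)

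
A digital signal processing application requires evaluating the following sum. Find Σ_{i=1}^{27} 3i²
= 3·n(n + 1)(2n + 1)/6 = 3·27·28·55/6 = 20790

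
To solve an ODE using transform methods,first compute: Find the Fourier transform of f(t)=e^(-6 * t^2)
The Fourier transform of a Gaussian e^(-a * t^2) is sqrt(pi/a) * e^(-omega^2/(4a)).
With a = 6: F(omega) = sqrt(pi/6) * e^(-omega^2/24)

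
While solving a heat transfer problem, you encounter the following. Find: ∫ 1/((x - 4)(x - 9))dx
Partial fractions: 1/((x-4)(x-9)) = A/(x-4) + B/(x-9)
A = -1/5, B = 1/5
∫ [-1/5· 1/(x-4) + 1/5· 1/(x-9)] dx
= (1/5)[ln|x-9| - ln|x-4|] + C

Answer: (1/5)·ln|(x-9)/(x-4)| + C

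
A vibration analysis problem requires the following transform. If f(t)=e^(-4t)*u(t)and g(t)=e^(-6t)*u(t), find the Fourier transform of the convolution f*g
By the convolution theorem: F{f * g}=F(omega) * G(omega)
F(omega)=1/(4+j * omega), G(omega)=1/(6+j * omega)
F{f * g}=1/((4+j * omega)(6+j * omega))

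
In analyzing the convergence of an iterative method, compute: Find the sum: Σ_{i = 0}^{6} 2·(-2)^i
Geometric series: S=a(1 - r^n)/(1 - r)
a=2, r=-2, n=7
S=2(1+128)/3=86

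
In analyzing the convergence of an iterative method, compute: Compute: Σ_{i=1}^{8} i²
Using formula: Σ i^2=n(n + 1)(2n + 1)/6=8·9·17/6=204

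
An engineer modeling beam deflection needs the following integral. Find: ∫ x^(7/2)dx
Power rule: ∫ x^(7/2) dx = x^(9/2)/(9/2)+C

Answer: (2/9)·x^(9/2)+C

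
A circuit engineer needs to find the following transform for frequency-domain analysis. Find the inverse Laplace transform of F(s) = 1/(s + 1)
L^(-1){1/(s-a)}=c·e^(at)
Here a=-1, c=1

Answer: e^(-t)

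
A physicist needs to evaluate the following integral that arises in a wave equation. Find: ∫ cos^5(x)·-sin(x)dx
Let u = cos(x), du = -sin(x) dx
∫ u^5 du = u^6/6 + C

Answer: cos^6(x)/6 + C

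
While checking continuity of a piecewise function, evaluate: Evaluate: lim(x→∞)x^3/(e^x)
Apply L'Hôpital 3 times (∞/∞ each time):
Eventually get 3!/(e^x) → 0

Answer: 0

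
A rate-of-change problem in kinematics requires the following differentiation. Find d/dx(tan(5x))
Chain rule: d/dx[tan(u)] = sec²(u)·u' where u = 5x
u' = 5

Answer: 5·sec²(5x)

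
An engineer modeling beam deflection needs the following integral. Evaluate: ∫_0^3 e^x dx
Antiderivative: e^x
Evaluate: (e^3 - 1)

Answer: e^3 - 1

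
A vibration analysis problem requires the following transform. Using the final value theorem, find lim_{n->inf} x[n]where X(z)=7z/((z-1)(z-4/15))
Final value theorem: lim x[n] = lim_{z->1} (z-1) * X(z)
(z-1) * X(z) = 7z/(z-4/15)
As z->1: 7/(1-4/15) = 7/(11/15) = 105/11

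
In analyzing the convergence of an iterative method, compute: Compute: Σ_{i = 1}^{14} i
Using formula: Σ i^1 = n(n + 1)/2 = 14·15/2 = 105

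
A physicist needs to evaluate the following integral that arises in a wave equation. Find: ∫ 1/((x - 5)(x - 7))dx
Partial fractions: 1/((x-5)(x-7))=A/(x-5) + B/(x-7)
A=-1/2, B=1/2
∫ [-1/2· 1/(x-5) + 1/2· 1/(x-7)] dx
=(1/2)[ln|x-7| - ln|x-5|] + C

Answer: (1/2)·ln|(x-7)/(x-5)| + C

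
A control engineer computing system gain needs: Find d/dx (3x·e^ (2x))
Product rule: (fg)' = f'g + fg'
f = 3x, f' = 3
g = e^(2x), g' = 2·e^(2x)

Answer: 3·e^(2x) + 6x·e^(2x)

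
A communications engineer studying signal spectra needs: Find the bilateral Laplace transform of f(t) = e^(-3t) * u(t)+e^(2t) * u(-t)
For e^(-3t)*u(t): L = 1/(s+3), Re(s) > -3
For e^(2t)*u(-t): L = -1/(s-2), Re(s) < 2
Combined: F(s) = 1/(s+3)-1/(s-2), -3 < Re(s) < 2

Answer: 1/(s+3)-1/(s-2), ROC: -3 < Re(s) < 2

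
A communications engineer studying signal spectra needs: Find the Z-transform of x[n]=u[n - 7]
Using the time-shift property: Z{u[n-7]} = z^(-7) * z/(z-1)
= z^(-6)/(z-1)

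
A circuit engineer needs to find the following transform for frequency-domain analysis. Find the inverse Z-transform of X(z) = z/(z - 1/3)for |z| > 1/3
Standard pair: z/(z-a) <-> a^n*u[n] for causal signals
With a=1/3: x[n]=(1/3)^n*u[n]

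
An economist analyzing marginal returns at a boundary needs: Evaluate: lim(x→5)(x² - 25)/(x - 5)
Factor: (x² - 25)=(x-5)(x + 5)
Cancel (x-5): lim(x→5) (x + 5)=10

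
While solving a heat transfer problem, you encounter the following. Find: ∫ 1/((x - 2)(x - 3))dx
Partial fractions: 1/((x-2)(x-3))=A/(x-2)+B/(x-3)
A=-1, B=1
∫ [-1· 1/(x-2)+1· 1/(x-3)] dx
=(1)[ln|x-3| - ln|x-2|]+C

Answer: ln|(x-3)/(x-2)|+C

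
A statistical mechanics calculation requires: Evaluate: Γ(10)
Γ(n)=(n-1)! for positive integers
Γ(10)=9!=362880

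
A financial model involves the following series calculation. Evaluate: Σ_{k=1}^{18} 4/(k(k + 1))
Partial fractions: 4/(k(k + 1)) = 4/k - 4/(k + 1)
Telescoping sum: 4(1 - 1/19) = 4·18/19

Answer: 72/19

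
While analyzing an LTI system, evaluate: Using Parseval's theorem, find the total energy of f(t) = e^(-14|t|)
Parseval's theorem: E=integral |f(t)|^2 dt=(1/2pi) integral |F(omega)|^2 domega
E=integral_{-inf}^{inf} e^(-28|t|) dt=2*integral_0^inf e^(-28t) dt=2/(2*14)=1/14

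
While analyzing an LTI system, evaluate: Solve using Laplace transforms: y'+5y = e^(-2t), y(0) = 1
Take L: sY - 1 + 5Y = 1/(s + 2)
Y(s + 5) = 1/(s + 2) + 1
Y = 1/((s + 2)(s + 5)) + 1/(s + 5)
Partial fractions: 1/((s + 2)(s + 5)) = (1/3)/(s + 2) - (1/3)/(s + 5)
So Y = (1/3)/(s + 2) + (2/3)/(s + 5)
Inverse Laplace transform (L^(-1){1/(s + 2)} = e^(-2t), L^(-1){1/(s + 5)} = e^(-5t)):

Answer: y(t) = (1/3)·e^(-2t) + (2/3)·e^(-5t)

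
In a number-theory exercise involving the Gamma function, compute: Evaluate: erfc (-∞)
erfc(x)=1 - erf(x); erfc(-∞)=1 - erf(-∞)=1 - (-1)=2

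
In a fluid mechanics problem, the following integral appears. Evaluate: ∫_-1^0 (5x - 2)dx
Step 1: Find antiderivative F(x) = (5/2)x^2-2x
Step 2: F(0) - F(-1) = 0 - (9/2) = -9/2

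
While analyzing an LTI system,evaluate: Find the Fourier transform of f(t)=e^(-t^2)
The Fourier transform of a Gaussian e^(-t^2) is sqrt(pi)*e^(-omega^2/4).
With a=1: F(omega)=sqrt(pi)*e^(-omega^2/4)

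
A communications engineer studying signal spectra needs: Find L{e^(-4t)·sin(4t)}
First shifting: L{e^(at)f(t)} = F(s-a)
L{sin(4t)} = 4/(s² + 16)
Shift: 4/((s + 4)² + 16)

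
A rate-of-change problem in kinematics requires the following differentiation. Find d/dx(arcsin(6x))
d/dx[arcsin(u)]=u'/√(1-u²), u=6x, u'=6

Answer: 6/√(1-36x²)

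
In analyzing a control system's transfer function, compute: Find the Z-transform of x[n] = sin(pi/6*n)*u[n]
Z{sin(w0 * n) * u[n]}=z * sin(w0)/(z^2-2z * cos(w0)+1)
With w0=pi/6: X(z)=z * sin(pi/6)/(z^2-2z * cos(pi/6)+1)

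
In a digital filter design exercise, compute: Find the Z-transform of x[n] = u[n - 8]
Using the time-shift property: Z{u[n-8]} = z^(-8) * z/(z-1)
= z^(-7)/(z-1)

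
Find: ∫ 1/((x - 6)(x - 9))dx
Partial fractions: 1/((x-6)(x-9)) = A/(x-6)+B/(x-9)
A = -1/3, B = 1/3
∫ [-1/3· 1/(x-6)+1/3· 1/(x-9)] dx
= (1/3)[ln|x-9| - ln|x-6|]+C

Answer: (1/3)·ln|(x-9)/(x-6)|+C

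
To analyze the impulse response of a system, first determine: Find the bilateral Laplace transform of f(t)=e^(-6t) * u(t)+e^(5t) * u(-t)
For e^(-6t) * u(t): L=1/(s + 6), Re(s) > -6
For e^(5t) * u(-t): L=-1/(s-5), Re(s) < 5
Combined: F(s)=1/(s + 6) - 1/(s-5), -6 < Re(s) < 5

Answer: 1/(s + 6) - 1/(s-5), ROC: -6 < Re(s) < 5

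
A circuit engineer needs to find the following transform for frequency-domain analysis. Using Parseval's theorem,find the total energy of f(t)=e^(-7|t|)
Parseval's theorem: E = integral |f(t)|^2 dt = (1/2pi) integral |F(omega)|^2 domega
E = integral_{-inf}^{inf} e^(-14|t|) dt = 2 * integral_0^inf e^(-14t) dt = 2/(2 * 7) = 1/7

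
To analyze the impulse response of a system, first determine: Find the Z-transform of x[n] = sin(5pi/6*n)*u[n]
Z{sin(w0*n)*u[n]}=z*sin(w0)/(z^2 - 2z*cos(w0) + 1)
With w0=5pi/6: X(z)=z*sin(5pi/6)/(z^2 - 2z*cos(5pi/6) + 1)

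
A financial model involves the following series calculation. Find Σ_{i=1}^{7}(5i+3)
= 5·Σ i + 3·7 = 5·28 + 21 = 161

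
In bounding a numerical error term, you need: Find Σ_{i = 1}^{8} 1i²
= 1·n(n + 1)(2n + 1)/6 = 1·8·9·17/6 = 204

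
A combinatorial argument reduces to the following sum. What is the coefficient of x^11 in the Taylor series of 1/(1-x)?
1/(1-x)=Σ x^n for |x|<1
All coefficients are 1

Answer: 1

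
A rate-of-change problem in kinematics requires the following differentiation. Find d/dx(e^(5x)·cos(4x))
Product rule: (fg)' = f'g + fg'
f = e^(5x), f' = 5·e^(5x)
g = cos(4x), g' = -4·sin(4x)

Answer: 5·e^(5x)·cos(4x) - 4·e^(5x)·sin(4x)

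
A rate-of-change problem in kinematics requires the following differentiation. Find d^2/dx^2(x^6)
Apply power rule 2 times:
d^1: 6x^5
d^2: 30x^4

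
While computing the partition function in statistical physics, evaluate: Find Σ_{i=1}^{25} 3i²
= 3·n(n+1)(2n+1)/6 = 3·25·26·51/6 = 16575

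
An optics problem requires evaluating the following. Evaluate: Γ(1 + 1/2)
Γ(n+1/2)=(2n)!√π/(4^n·n!)
=2√π/(4·1)=(1/2)·√π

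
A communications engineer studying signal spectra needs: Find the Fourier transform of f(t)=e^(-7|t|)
Using the standard pair: F{e^(-a|t|)} = 2a/(a^2+omega^2)
With a = 7: F(omega) = 14/(49+omega^2)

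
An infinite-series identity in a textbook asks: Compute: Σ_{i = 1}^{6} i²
Using formula: Σ i^2=n(n+1)(2n+1)/6=6·7·13/6=91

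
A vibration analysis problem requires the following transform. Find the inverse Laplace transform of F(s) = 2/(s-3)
L^(-1){2/(s-a)}=c·e^(at)
Here a=3, c=2

Answer: 2e^(3t)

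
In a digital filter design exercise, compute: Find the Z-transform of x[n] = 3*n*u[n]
Z{n*u[n]}=z/(z-1)^2
By linearity: Z{3*n*u[n]}=3z/(z-1)^2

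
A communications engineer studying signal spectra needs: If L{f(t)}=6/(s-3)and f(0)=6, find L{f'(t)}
L{f'(t)} = s·F(s) - f(0) = 6s/(s-3)-6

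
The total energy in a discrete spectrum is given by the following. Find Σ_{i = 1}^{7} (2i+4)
= 2·Σ i + 4·7 = 2·28 + 28 = 84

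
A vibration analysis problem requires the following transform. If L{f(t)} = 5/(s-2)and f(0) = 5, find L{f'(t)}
L{f'(t)} = s·F(s) - f(0) = 5s/(s-2)-5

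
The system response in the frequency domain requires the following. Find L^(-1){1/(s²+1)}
L^(-1){w/(s²+w²)}=sin(wt)
Here w=1

Answer: sin(t)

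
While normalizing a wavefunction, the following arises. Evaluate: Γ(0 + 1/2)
Γ(1/2) = √π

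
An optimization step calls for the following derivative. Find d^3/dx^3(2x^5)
Apply power rule 3 times:
d^1: 10x^4
d^2: 40x^3
d^3: 120x^2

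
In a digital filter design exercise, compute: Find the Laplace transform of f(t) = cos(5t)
L{cos(wt)}=s/(s² + w²)
L{cos(5t)}=s/(s² + 25)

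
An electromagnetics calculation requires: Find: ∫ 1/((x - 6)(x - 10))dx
Partial fractions: 1/((x-6)(x-10))=A/(x-6) + B/(x-10)
A=-1/4, B=1/4
∫ [-1/4· 1/(x-6) + 1/4· 1/(x-10)] dx
=(1/4)[ln|x-10| - ln|x-6|] + C

Answer: (1/4)·ln|(x-10)/(x-6)| + C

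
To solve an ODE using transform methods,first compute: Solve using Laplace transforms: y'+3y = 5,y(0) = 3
Take L of both sides: sY(s) - 3 + 3Y(s) = 5/s
Y(s)(s + 3) = 5/s + 3
Y(s) = 5/(s(s + 3)) + 3/(s + 3)
Partial fractions: 5/(s(s + 3)) = (5/3)/s - (5/3)/(s + 3)
So Y(s) = (5/3)/s + (4/3)/(s + 3)
Inverse transform (L^(-1){1/s} = 1, L^(-1){1/(s + 3)} = e^(-3t)):

Answer: y(t) = 5/3 + (4/3)·e^(-3t)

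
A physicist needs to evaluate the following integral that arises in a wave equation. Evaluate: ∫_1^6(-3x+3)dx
Step 1: Find antiderivative F(x) = (-3/2)x^2 + 3x
Step 2: F(6) - F(1) = -36 - (3/2) = -75/2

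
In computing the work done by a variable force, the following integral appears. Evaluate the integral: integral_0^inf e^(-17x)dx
integral_0^inf e^(-17x) dx = [-1/17*e^(-17x)]_0^inf
= 0 - (-1/17) = 1/17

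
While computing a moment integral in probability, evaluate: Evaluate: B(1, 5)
B(x,y)=Γ(x)Γ(y)/Γ(x + y)=(x-1)!(y-1)!/(x + y-1)!
B(1,5)=0!·4!/5!=1/5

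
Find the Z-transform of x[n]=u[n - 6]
Using the time-shift property: Z{u[n-6]}=z^(-6) * z/(z-1)
=z^(-5)/(z-1)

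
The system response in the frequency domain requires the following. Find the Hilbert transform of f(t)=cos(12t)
The Hilbert transform shifts each frequency component by -pi/2.
H{cos(wt)}=sin(wt)
With w=12: H{cos(12t)}=sin(12t)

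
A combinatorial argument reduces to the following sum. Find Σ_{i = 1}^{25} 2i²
=2·n(n + 1)(2n + 1)/6=2·25·26·51/6=11050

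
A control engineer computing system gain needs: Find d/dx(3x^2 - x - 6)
Power rule: d/dx(ax^n) = n·a·x^(n-1)
Term by term: 6·x - 1

Answer: 6x - 1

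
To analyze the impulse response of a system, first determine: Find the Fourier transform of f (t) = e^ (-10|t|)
Using the standard pair: F{e^(-a|t|)} = 2a/(a^2 + omega^2)
With a = 10: F(omega) = 20/(100 + omega^2)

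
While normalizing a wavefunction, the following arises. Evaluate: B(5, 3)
B(x,y)=Γ(x)Γ(y)/Γ(x+y)=(x-1)!(y-1)!/(x+y-1)!
B(5,3)=4!·2!/7!=1/105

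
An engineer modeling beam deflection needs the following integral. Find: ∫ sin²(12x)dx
Using identity sin²(u) = (1 - cos(2u))/2:
∫ (1 - cos(24x))/2 dx = x/2 - sin(24x)/48 + C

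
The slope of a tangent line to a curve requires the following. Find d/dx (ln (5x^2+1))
Chain rule: d/dx[ln(u)] = u'/u where u = 5x^2+1
u' = 10x

Answer: (10x)/(5x^2+1)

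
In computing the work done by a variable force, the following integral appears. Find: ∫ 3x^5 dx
Using power rule: ∫ 3x^5 dx=3/6 x^6+C=(1/2)x^6+C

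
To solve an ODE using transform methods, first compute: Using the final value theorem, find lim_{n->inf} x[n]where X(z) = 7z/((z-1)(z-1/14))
Final value theorem: lim x[n]=lim_{z->1} (z-1) * X(z)
(z-1) * X(z)=7z/(z-1/14)
As z->1: 7/(1 - 1/14)=7/(13/14)=98/13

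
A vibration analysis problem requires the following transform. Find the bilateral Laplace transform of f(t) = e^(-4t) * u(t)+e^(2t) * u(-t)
For e^(-4t) * u(t): L=1/(s + 4), Re(s) > -4
For e^(2t) * u(-t): L=-1/(s-2), Re(s) < 2
Combined: F(s)=1/(s + 4) - 1/(s-2), -4 < Re(s) < 2

Answer: 1/(s + 4) - 1/(s-2), ROC: -4 < Re(s) < 2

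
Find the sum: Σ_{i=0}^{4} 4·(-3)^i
Geometric series: S = a(1 - r^n)/(1 - r)
a = 4, r = -3, n = 5
S = 4(1 + 243)/4 = 244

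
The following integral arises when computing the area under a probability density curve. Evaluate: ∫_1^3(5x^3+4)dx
Step 1: Find antiderivative F(x)=(5/4)x^4 + 4x
Step 2: F(3) - F(1)=453/4 - (21/4)=108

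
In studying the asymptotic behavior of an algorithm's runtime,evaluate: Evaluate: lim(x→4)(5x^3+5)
Polynomial is continuous, so substitute x=4:
5·4^3+5=325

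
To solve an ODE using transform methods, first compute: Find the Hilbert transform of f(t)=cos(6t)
The Hilbert transform shifts each frequency component by -pi/2.
H{cos(wt)}=sin(wt)
With w=6: H{cos(6t)}=sin(6t)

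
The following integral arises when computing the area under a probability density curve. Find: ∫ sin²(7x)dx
Using identity sin²(u) = (1 - cos(2u))/2:
∫ (1 - cos(14x))/2 dx = x/2 - sin(14x)/28+C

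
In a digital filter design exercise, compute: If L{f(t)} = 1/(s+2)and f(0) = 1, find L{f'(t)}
L{f'(t)} = s·F(s) - f(0) = s/(s+2)-1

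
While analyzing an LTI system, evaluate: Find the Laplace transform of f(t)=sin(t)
L{sin(wt)} = w/(s²+w²)
L{sin(t)} = 1/(s²+1)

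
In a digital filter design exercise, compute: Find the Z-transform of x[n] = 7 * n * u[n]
Z{n*u[n]}=z/(z-1)^2
By linearity: Z{7*n*u[n]}=7z/(z-1)^2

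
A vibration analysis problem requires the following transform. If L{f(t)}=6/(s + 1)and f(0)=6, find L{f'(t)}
L{f'(t)} = s·F(s) - f(0) = 6s/(s + 1) - 6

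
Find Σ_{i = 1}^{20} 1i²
=1·n(n+1)(2n+1)/6=1·20·21·41/6=2870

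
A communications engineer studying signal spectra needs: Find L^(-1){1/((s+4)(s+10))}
Partial fractions: 1/((s+4)(s+10)) = A/(s+4)+B/(s+10)
Cover-up: A = 1/(s+10)|_{s = -4} = 1/6; B = 1/(s+4)|_{s = -10} = -1/6
L^(-1) = (1/6)e^(-4t) - (1/6)e^(-10t)

Answer: (1/6)(e^(-4t) - e^(-10t))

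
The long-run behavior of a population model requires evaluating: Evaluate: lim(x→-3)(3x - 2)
Polynomial is continuous, so substitute x=-3:
3·(-3)-2=-11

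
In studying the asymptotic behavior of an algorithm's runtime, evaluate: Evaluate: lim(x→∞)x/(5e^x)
Apply L'Hôpital 1 times (∞/∞ each time):
Eventually get 1!/(5e^x) → 0

Answer: 0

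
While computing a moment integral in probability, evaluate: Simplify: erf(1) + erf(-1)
erf is odd: erf(-1)=-erf(1)
erf(1) + erf(-1)=erf(1) - erf(1)=0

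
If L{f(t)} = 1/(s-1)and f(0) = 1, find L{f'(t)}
L{f'(t)}=s·F(s) - f(0)=s/(s-1)-1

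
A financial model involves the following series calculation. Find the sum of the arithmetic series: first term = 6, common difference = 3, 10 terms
Last term: a_n=6+(10-1)·3=33
Sum=n(a_1+a_n)/2=10(6+33)/2=195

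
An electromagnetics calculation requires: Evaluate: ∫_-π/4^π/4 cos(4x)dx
Antiderivative: sin(4x)/4
Evaluate at bounds: [sin(4·π/4)/4] - [sin(4·-π/4)/4]
= ((0) - (0))/4 = 0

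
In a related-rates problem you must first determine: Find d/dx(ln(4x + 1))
Chain rule: d/dx[ln(u)]=u'/u where u=4x+1
u'=4

Answer: (4)/(4x+1)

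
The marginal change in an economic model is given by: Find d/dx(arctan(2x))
d/dx[arctan(u)]=u'/(1+u²), u=2x, u'=2

Answer: 2/(1+4x²)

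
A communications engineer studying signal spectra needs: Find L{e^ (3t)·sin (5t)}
First shifting: L{e^(at)f(t)}=F(s-a)
L{sin(5t)}=5/(s² + 25)
Shift: 5/((s-3)² + 25)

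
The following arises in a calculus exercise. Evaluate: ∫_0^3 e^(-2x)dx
Antiderivative: (1/(-2))e^(-2x)
Evaluate: (1/(-2))(e^-6 - 1)

Answer: (e^-6 - 1)/(-2)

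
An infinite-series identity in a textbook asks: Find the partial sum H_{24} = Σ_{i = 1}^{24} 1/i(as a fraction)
H_24=1 + 1/2 + 1/3 + ... + 1/24
=1347822955/356948592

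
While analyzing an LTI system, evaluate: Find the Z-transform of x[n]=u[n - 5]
Using the time-shift property: Z{u[n-5]}=z^(-5) * z/(z-1)
=z^(-4)/(z-1)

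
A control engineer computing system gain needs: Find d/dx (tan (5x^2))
Chain rule: d/dx[tan(u)]=sec²(u)·u' where u=5x^2
u'=10x

Answer: 10x·sec²(5x^2)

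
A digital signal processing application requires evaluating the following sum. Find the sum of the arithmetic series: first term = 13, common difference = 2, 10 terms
Last term: a_n = 13 + (10 - 1)·2 = 31
Sum = n(a_1 + a_n)/2 = 10(13 + 31)/2 = 220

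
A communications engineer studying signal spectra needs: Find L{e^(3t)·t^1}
First shifting: L{e^(at)f(t)}=F(s-a)
L{t^1}=1/s^2
Shift s → s-3: 1/(s-3)^2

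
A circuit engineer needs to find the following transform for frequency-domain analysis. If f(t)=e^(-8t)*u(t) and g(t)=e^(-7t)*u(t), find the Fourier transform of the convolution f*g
By the convolution theorem: F{f * g}=F(omega) * G(omega)
F(omega)=1/(8+j * omega), G(omega)=1/(7+j * omega)
F{f * g}=1/((8+j * omega)(7+j * omega))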